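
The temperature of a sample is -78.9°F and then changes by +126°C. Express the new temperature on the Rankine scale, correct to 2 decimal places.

Initial temperature in Celsius: (-78.9 - 32) × 5/9 = -61.6111°C.
Final Celsius temperature: -61.6111 + 126.0000 = 64.3889°C.
In Rankine: 64.3889 × 1.8 + 491.67 = 607.57°R.

607.57°R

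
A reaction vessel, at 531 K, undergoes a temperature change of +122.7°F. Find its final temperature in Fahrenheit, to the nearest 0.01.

618.83°F

Initial temperature in Celsius: 531 - 273.15 = 257.8500°C.
The 122.7°F change is an interval, so only the factor 5/9 applies: +122.7 × 5/9 = +68.1667°C.
Final Celsius temperature: 257.8500 + 68.1667 = 326.0167°C.
In Fahrenheit: 326.0167 × 1.8 + 32 = 618.83°F.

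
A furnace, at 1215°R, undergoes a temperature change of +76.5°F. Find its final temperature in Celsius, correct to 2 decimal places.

Initial temperature in Celsius: (1215 - 491.67) × 5/9 = 401.8500°C.
The 76.5°F change is an interval, so only the factor 5/9 applies: +76.5 × 5/9 = +42.5000°C.
Final Celsius temperature: 401.8500 + 42.5000 = 444.3500°C.

444.35°C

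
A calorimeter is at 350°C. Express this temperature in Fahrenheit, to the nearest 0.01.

662.00°F

In Fahrenheit: 350.0000 × 1.8 + 32 = 662.00°F.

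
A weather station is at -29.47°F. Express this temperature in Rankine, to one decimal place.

In Celsius: (-29.47 - 32) × 5/9 = -34.1500°C.
In Rankine: -34.1500 × 1.8 + 491.67 = 430.2°R.

430.2°R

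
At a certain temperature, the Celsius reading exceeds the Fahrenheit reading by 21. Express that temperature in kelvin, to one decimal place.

206.9 K

Let x be the Celsius reading; then the Fahrenheit reading is 1.8·x + 32.
(1.8·x + 32) - x = -21  ⇒  (0.8)·x = -53  ⇒  x = -66.2500°C.
In kelvin: -66.2500 + 273.15 = 206.9 K.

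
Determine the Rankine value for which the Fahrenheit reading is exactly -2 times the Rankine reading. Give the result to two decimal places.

Let R be the Rankine reading. The Fahrenheit reading is F = 1·R - 459.67.
Require F = -2·R: 1·R - 459.67 = -2·R.
(3)·R = 459.67  ⇒  R = 153.22.

153.22°R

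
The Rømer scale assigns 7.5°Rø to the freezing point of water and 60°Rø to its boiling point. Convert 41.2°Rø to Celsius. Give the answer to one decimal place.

64.2°C

Linear interpolation between the fixed points: C = (41.2 - 7.5) × 100 / (60 - 7.5) = 64.1905°C.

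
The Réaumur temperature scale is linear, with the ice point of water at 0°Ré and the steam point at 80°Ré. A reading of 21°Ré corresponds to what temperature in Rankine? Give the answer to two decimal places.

Linear interpolation between the fixed points: C = (21 - 0) × 100 / (80 - 0) = 26.2500°C.
Then 26.2500 × 1.8 + 491.67 = 538.92°R.

538.92°R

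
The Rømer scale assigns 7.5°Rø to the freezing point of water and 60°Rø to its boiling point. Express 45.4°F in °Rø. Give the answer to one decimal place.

11.4°Rø

First in Celsius: (45.4 - 32) × 5/9 = 7.4444°C.
Linearly onto the Rømer scale: 7.5 + (7.4444 / 100) × (60 - 7.5) = 11.4°Rø.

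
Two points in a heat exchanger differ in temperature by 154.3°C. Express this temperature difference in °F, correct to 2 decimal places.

An interval of 1°C corresponds to 1.8°F.
154.3 × 1.8 = 277.74.

277.74°F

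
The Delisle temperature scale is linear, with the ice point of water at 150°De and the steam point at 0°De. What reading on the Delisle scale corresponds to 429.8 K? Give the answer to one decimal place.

-85.0°De

First in Celsius: 429.8 - 273.15 = 156.6500°C.
Linearly onto the Delisle scale: 150 + (156.6500 / 100) × (0 - 150) = -85.0°De.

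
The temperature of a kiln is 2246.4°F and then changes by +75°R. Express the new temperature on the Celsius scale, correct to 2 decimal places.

1271.89°C

Initial temperature in Celsius: (2246.4 - 32) × 5/9 = 1230.2222°C.
The 75°R change is an interval, so only the factor 5/9 applies: +75 × 5/9 = +41.6667°C.
Final Celsius temperature: 1230.2222 + 41.6667 = 1271.8889°C.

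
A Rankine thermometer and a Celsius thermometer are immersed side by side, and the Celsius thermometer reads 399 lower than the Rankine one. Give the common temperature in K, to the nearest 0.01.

157.31 K

Let x be the Rankine reading; then the Celsius reading is 5/9·x - 273.15.
(5/9·x - 273.15) - x = -399  ⇒  (-4/9)·x = -125.85  ⇒  x = 283.1625°R.
In Celsius: (283.1625 - 491.67) × 5/9 = -115.8375°C.
In kelvin: -115.8375 + 273.15 = 157.31 K.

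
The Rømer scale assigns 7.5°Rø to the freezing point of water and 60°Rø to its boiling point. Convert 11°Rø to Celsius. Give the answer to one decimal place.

Linear interpolation between the fixed points: C = (11 - 7.5) × 100 / (60 - 7.5) = 6.6667°C.

6.7°C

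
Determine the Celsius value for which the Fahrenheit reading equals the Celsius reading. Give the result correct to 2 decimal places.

Let C be the Celsius reading. The Fahrenheit reading is F = 1.8·C + 32.
Set F = C: 1.8·C + 32 = C.
(0.8)·C = -32  ⇒  C = -40.00.

-40.00°C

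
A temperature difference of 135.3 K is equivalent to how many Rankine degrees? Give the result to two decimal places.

243.54°R

An interval of 1 K corresponds to 1.8°R.
135.3 × 1.8 = 243.54.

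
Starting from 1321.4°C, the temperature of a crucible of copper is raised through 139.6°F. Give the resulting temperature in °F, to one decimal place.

2550.1°F

The 139.6°F change is an interval, so only the factor 5/9 applies: +139.6 × 5/9 = +77.5556°C.
Final Celsius temperature: 1321.4000 + 77.5556 = 1398.9556°C.
In Fahrenheit: 1398.9556 × 1.8 + 32 = 2550.1°F.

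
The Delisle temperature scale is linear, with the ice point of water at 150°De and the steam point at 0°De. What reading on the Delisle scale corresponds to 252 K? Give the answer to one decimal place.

181.7°De

First in Celsius: 252 - 273.15 = -21.1500°C.
Linearly onto the Delisle scale: 150 + (-21.1500 / 100) × (0 - 150) = 181.7°De.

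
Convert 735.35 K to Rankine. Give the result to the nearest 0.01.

In Celsius: 735.35 - 273.15 = 462.2000°C.
In Rankine: 462.2000 × 1.8 + 491.67 = 1323.63°R.

1323.63°R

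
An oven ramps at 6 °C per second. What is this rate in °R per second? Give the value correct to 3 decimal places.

10.800 °R/second

The quantity depends on a temperature interval, so only the ratio of degree sizes applies; the offset between the scales is irrelevant.
A change of 1°C is a change of 1.8°R, so 6 × 1.8 = 10.800.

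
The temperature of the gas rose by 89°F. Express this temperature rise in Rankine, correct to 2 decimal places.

89.00°R

Fahrenheit and Rankine degrees are the same size, so the interval is unchanged: 89.00.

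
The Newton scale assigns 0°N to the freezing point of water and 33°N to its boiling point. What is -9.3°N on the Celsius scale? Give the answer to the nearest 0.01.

Linear interpolation between the fixed points: C = (-9.3 - 0) × 100 / (33 - 0) = -28.1818°C.

-28.18°C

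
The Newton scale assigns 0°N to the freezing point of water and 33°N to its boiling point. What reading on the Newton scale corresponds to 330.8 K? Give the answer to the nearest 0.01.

First in Celsius: 330.8 - 273.15 = 57.6500°C.
Linearly onto the Newton scale: 0 + (57.6500 / 100) × (33 - 0) = 19.02°N.

19.02°N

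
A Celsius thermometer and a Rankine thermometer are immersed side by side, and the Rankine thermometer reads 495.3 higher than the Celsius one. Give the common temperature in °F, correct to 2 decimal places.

40.17°F

Let x be the Celsius reading; then the Rankine reading is 1.8·x + 491.67.
(1.8·x + 491.67) - x = 495.3  ⇒  (0.8)·x = 3.63  ⇒  x = 4.5375°C.
In Fahrenheit: 4.5375 × 1.8 + 32 = 40.17°F.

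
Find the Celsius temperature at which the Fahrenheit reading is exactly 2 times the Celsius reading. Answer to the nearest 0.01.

Let C be the Celsius reading. The Fahrenheit reading is F = 1.8·C + 32.
Require F = 2·C: 1.8·C + 32 = 2·C.
(-0.2)·C = -32  ⇒  C = 160.00.

160.00°C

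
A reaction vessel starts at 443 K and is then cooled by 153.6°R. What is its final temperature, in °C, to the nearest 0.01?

Initial temperature in Celsius: 443 - 273.15 = 169.8500°C.
The 153.6°R change is an interval, so only the factor 5/9 applies: -153.6 × 5/9 = -85.3333°C.
Final Celsius temperature: 169.8500 - 85.3333 = 84.5167°C.

84.52°C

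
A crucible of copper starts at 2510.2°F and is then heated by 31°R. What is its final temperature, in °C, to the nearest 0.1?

1394.0°C

Initial temperature in Celsius: (2510.2 - 32) × 5/9 = 1376.7778°C.
The 31°R change is an interval, so only the factor 5/9 applies: +31 × 5/9 = +17.2222°C.
Final Celsius temperature: 1376.7778 + 17.2222 = 1394.0000°C.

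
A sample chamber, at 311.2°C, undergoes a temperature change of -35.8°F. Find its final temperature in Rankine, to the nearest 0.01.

The 35.8°F change is an interval, so only the factor 5/9 applies: -35.8 × 5/9 = -19.8889°C.
Final Celsius temperature: 311.2000 - 19.8889 = 291.3111°C.
In Rankine: 291.3111 × 1.8 + 491.67 = 1016.03°R.

1016.03°R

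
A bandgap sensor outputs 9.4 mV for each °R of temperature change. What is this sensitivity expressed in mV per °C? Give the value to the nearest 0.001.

16.920 mV per °C

The quantity depends on a temperature interval, so only the ratio of degree sizes applies; the offset between the scales is irrelevant.
A change of 1°C is a change of 1.8°R, so per °C the value is 9.4 × 1.8 = 16.920.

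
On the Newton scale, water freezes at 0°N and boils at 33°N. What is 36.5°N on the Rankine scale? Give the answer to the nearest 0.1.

690.8°R

Linear interpolation between the fixed points: C = (36.5 - 0) × 100 / (33 - 0) = 110.6061°C.
Then 110.6061 × 1.8 + 491.67 = 690.8°R.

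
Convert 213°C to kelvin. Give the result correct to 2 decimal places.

In kelvin: 213.0000 + 273.15 = 486.15 K.

486.15 K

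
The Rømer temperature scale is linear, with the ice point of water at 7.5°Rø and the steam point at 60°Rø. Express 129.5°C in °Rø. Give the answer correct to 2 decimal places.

75.49°Rø

Linearly onto the Rømer scale: 7.5 + (129.5000 / 100) × (60 - 7.5) = 75.49°Rø.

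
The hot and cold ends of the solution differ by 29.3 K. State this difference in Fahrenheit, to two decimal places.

An interval of 1 K corresponds to 1.8°F.
29.3 × 1.8 = 52.74.

52.74°F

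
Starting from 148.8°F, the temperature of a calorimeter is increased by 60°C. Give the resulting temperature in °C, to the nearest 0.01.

124.89°C

Initial temperature in Celsius: (148.8 - 32) × 5/9 = 64.8889°C.
Final Celsius temperature: 64.8889 + 60.0000 = 124.8889°C.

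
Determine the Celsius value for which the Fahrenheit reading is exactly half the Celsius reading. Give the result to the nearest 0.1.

Let C be the Celsius reading. The Fahrenheit reading is F = 1.8·C + 32.
Require F = 0.5·C: 1.8·C + 32 = 0.5·C.
(1.3)·C = -32  ⇒  C = -24.6.

-24.6°C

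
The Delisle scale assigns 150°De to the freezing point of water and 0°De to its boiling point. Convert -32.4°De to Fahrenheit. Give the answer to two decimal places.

Linear interpolation between the fixed points: C = (-32.4 - 150) × 100 / (0 - 150) = 121.6000°C.
Then 121.6000 × 1.8 + 32 = 250.88°F.

250.88°F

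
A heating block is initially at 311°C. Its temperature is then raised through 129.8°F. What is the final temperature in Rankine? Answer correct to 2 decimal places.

The 129.8°F change is an interval, so only the factor 5/9 applies: +129.8 × 5/9 = +72.1111°C.
Final Celsius temperature: 311.0000 + 72.1111 = 383.1111°C.
In Rankine: 383.1111 × 1.8 + 491.67 = 1181.27°R.

1181.27°R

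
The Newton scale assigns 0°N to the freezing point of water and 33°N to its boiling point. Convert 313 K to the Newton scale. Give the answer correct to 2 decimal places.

First in Celsius: 313 - 273.15 = 39.8500°C.
Linearly onto the Newton scale: 0 + (39.8500 / 100) × (33 - 0) = 13.15°N.

13.15°N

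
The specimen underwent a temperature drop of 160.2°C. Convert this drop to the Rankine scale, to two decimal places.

Only the scale ratio 1.8 matters for a change in temperature.
160.2 × 1.8 = 288.36.

288.36°R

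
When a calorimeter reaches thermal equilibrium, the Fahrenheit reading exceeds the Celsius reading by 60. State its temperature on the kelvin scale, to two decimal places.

308.15 K

Let x be the Celsius reading; then the Fahrenheit reading is 1.8·x + 32.
(1.8·x + 32) - x = 60  ⇒  (0.8)·x = 28  ⇒  x = 35.0000°C.
In kelvin: 35.0000 + 273.15 = 308.15 K.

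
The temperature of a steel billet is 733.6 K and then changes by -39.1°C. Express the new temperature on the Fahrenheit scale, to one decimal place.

790.4°F

Initial temperature in Celsius: 733.6 - 273.15 = 460.4500°C.
Final Celsius temperature: 460.4500 - 39.1000 = 421.3500°C.
In Fahrenheit: 421.3500 × 1.8 + 32 = 790.4°F.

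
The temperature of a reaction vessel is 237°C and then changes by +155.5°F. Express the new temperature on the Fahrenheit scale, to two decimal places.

The 155.5°F change is an interval, so only the factor 5/9 applies: +155.5 × 5/9 = +86.3889°C.
Final Celsius temperature: 237.0000 + 86.3889 = 323.3889°C.
In Fahrenheit: 323.3889 × 1.8 + 32 = 614.10°F.

614.10°F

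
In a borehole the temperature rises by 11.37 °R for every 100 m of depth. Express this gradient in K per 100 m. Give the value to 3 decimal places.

Since only a temperature interval is involved, the additive offset between the scales drops out.
A change of 1°R is a change of 5/9 K, so 11.37 × 5/9 = 6.317.

6.317 K/100 m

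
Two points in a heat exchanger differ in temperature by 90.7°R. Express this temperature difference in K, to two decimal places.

50.39 K

Only the scale ratio 5/9 matters for a change in temperature.
90.7 × 5/9 = 50.39.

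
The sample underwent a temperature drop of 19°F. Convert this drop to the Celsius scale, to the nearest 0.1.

An interval of 1°F corresponds to 5/9°C.
19 × 5/9 = 10.6.

10.6°C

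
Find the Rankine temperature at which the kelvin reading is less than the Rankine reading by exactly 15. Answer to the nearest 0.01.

Let R be the Rankine reading. The kelvin reading is K = 5/9·R.
Require K - R = -15: (-4/9)·R = -15.
R = (-15) / (-4/9) = 33.75.

33.75°R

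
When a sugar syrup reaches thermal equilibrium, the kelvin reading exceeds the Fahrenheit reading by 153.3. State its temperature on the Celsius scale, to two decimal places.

Let x be the Fahrenheit reading; then the kelvin reading is 5/9·x + 255.372.
(5/9·x + 255.372) - x = 153.3  ⇒  (-4/9)·x = -102.072  ⇒  x = 229.6625°F.
In Celsius: (229.6625 - 32) × 5/9 = 109.81°C.

109.81°C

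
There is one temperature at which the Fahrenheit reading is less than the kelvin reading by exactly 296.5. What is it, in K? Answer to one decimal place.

Let K be the kelvin reading. The Fahrenheit reading is F = 1.8·K - 459.67.
Require F - K = -296.5: (0.8)·K - 459.67 = -296.5.
K = (-296.5 + 459.67) / (0.8) = 204.0.

204.0 K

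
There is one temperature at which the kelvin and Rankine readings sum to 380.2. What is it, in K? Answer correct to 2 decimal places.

135.79 K

Let K be the kelvin reading. The Rankine reading is R = 1.8·K.
Require K + R = 380.2: (2.8)·K = 380.2.
K = (380.2) / (2.8) = 135.79.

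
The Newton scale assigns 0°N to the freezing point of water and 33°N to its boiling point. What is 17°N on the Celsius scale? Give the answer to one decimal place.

Linear interpolation between the fixed points: C = (17 - 0) × 100 / (33 - 0) = 51.5152°C.

51.5°C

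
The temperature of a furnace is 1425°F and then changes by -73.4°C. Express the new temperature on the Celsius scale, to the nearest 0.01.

Initial temperature in Celsius: (1425 - 32) × 5/9 = 773.8889°C.
Final Celsius temperature: 773.8889 - 73.4000 = 700.4889°C.

700.49°C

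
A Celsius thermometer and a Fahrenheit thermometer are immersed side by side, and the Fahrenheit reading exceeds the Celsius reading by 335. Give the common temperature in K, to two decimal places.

Let x be the Celsius reading; then the Fahrenheit reading is 1.8·x + 32.
(1.8·x + 32) - x = 335  ⇒  (0.8)·x = 303  ⇒  x = 378.7500°C.
In kelvin: 378.7500 + 273.15 = 651.90 K.

651.90 K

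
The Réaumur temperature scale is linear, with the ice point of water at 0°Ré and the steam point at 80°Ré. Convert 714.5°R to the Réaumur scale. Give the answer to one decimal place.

99.0°Ré

First in Celsius: (714.5 - 491.67) × 5/9 = 123.7944°C.
Linearly onto the Réaumur scale: 0 + (123.7944 / 100) × (80 - 0) = 99.0°Ré.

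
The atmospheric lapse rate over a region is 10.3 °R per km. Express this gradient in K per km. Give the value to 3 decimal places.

5.722 K/km

Since only a temperature interval is involved, the additive offset between the scales drops out.
A change of 1°R is a change of 5/9 K, so 10.3 × 5/9 = 5.722.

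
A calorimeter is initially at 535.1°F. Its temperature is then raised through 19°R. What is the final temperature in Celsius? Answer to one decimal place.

290.1°C

Initial temperature in Celsius: (535.1 - 32) × 5/9 = 279.5000°C.
The 19°R change is an interval, so only the factor 5/9 applies: +19 × 5/9 = +10.5556°C.
Final Celsius temperature: 279.5000 + 10.5556 = 290.0556°C.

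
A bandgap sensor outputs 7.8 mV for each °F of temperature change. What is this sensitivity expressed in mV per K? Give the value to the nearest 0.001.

Since only a temperature interval is involved, the additive offset between the scales drops out.
A change of 1 K is a change of 1.8°F, so per K the value is 7.8 × 1.8 = 14.040.

14.040 mV per K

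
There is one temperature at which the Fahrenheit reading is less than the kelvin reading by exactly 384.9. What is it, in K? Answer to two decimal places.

Let K be the kelvin reading. The Fahrenheit reading is F = 1.8·K - 459.67.
Require F - K = -384.9: (0.8)·K - 459.67 = -384.9.
K = (-384.9 + 459.67) / (0.8) = 93.46.

93.46 K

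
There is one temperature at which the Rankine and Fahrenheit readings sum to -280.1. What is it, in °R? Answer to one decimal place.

89.8°R

Let R be the Rankine reading. The Fahrenheit reading is F = 1·R - 459.67.
Require R + F = -280.1: (2)·R - 459.67 = -280.1.
R = (-280.1 + 459.67) / (2) = 89.8.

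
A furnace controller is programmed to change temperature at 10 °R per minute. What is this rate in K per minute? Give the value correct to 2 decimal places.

Since only a temperature interval is involved, the additive offset between the scales drops out.
A change of 1°R is a change of 5/9 K, so 10 × 5/9 = 5.56.

5.56 K/minute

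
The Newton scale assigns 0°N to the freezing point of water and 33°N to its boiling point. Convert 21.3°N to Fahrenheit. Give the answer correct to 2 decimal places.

Linear interpolation between the fixed points: C = (21.3 - 0) × 100 / (33 - 0) = 64.5455°C.
Then 64.5455 × 1.8 + 32 = 148.18°F.

148.18°F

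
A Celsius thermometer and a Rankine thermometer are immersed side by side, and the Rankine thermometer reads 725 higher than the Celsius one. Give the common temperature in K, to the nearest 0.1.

564.8 K

Let x be the Celsius reading; then the Rankine reading is 1.8·x + 491.67.
(1.8·x + 491.67) - x = 725  ⇒  (0.8)·x = 233.33  ⇒  x = 291.6625°C.
In kelvin: 291.6625 + 273.15 = 564.8 K.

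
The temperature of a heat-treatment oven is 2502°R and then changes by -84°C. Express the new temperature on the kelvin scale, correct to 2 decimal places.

1306.00 K

Initial temperature in Celsius: (2502 - 491.67) × 5/9 = 1116.8500°C.
Final Celsius temperature: 1116.8500 - 84.0000 = 1032.8500°C.
In kelvin: 1032.8500 + 273.15 = 1306.00 K.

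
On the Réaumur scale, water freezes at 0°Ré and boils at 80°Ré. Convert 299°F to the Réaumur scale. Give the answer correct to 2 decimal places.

118.67°Ré

First in Celsius: (299 - 32) × 5/9 = 148.3333°C.
Linearly onto the Réaumur scale: 0 + (148.3333 / 100) × (80 - 0) = 118.67°Ré.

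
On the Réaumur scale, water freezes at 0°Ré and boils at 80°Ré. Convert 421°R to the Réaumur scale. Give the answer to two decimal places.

-31.41°Ré

First in Celsius: (421 - 491.67) × 5/9 = -39.2611°C.
Linearly onto the Réaumur scale: 0 + (-39.2611 / 100) × (80 - 0) = -31.41°Ré.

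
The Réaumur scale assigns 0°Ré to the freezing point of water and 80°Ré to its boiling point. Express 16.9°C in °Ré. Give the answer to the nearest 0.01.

Linearly onto the Réaumur scale: 0 + (16.9000 / 100) × (80 - 0) = 13.52°Ré.

13.52°Ré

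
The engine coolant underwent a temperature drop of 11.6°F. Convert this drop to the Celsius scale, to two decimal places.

6.44°C

For a temperature interval the offset drops out; only the factor 5/9 applies.
11.6 × 5/9 = 6.44.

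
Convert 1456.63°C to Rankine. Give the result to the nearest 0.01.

In Rankine: 1456.6300 × 1.8 + 491.67 = 3113.60°R.

3113.60°R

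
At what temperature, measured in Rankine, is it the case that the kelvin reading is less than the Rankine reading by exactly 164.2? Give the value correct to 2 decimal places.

Let R be the Rankine reading. The kelvin reading is K = 5/9·R.
Require K - R = -164.2: (-4/9)·R = -164.2.
R = (-164.2) / (-4/9) = 369.45.

369.45°R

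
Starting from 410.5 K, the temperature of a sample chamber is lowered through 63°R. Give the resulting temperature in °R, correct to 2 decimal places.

Initial temperature in Celsius: 410.5 - 273.15 = 137.3500°C.
The 63°R change is an interval, so only the factor 5/9 applies: -63 × 5/9 = -35.0000°C.
Final Celsius temperature: 137.3500 - 35.0000 = 102.3500°C.
In Rankine: 102.3500 × 1.8 + 491.67 = 675.90°R.

675.90°R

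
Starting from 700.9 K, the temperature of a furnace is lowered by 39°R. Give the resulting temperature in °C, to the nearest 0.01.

Initial temperature in Celsius: 700.9 - 273.15 = 427.7500°C.
The 39°R change is an interval, so only the factor 5/9 applies: -39 × 5/9 = -21.6667°C.
Final Celsius temperature: 427.7500 - 21.6667 = 406.0833°C.

406.08°C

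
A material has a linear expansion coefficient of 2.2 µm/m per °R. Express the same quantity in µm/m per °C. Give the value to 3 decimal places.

3.960 µm/m per °C

Since only a temperature interval is involved, the additive offset between the scales drops out.
A change of 1°C is a change of 1.8°R, so per °C the value is 2.2 × 1.8 = 3.960.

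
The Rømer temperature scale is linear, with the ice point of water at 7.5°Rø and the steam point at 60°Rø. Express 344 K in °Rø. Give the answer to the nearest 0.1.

44.7°Rø

First in Celsius: 344 - 273.15 = 70.8500°C.
Linearly onto the Rømer scale: 7.5 + (70.8500 / 100) × (60 - 7.5) = 44.7°Rø.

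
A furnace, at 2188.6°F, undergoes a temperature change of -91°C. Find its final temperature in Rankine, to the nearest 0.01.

Initial temperature in Celsius: (2188.6 - 32) × 5/9 = 1198.1111°C.
Final Celsius temperature: 1198.1111 - 91.0000 = 1107.1111°C.
In Rankine: 1107.1111 × 1.8 + 491.67 = 2484.47°R.

2484.47°R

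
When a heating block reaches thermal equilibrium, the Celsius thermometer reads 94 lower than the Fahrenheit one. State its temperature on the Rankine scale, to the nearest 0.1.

631.2°R

Let x be the Fahrenheit reading; then the Celsius reading is 5/9·x - 17.7778.
(5/9·x - 17.7778) - x = -94  ⇒  (-4/9)·x = -76.2222  ⇒  x = 171.5000°F.
In Celsius: (171.5 - 32) × 5/9 = 77.5000°C.
In Rankine: 77.5000 × 1.8 + 491.67 = 631.2°R.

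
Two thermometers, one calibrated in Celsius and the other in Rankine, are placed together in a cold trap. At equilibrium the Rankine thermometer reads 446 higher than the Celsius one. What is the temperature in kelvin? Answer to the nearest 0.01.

Let x be the Celsius reading; then the Rankine reading is 1.8·x + 491.67.
(1.8·x + 491.67) - x = 446  ⇒  (0.8)·x = -45.67  ⇒  x = -57.0875°C.
In kelvin: -57.0875 + 273.15 = 216.06 K.

216.06 K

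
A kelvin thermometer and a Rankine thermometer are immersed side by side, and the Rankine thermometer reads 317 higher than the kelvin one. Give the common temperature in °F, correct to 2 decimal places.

Let x be the kelvin reading; then the Rankine reading is 1.8·x.
(1.8·x) - x = 317  ⇒  (0.8)·x = 317  ⇒  x = 396.2500 K.
In Celsius: 396.25 - 273.15 = 123.1000°C.
In Fahrenheit: 123.1000 × 1.8 + 32 = 253.58°F.

253.58°F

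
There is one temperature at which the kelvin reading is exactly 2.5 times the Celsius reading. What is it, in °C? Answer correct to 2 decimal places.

Let C be the Celsius reading. The kelvin reading is K = 1·C + 273.15.
Require K = 2.5·C: 1·C + 273.15 = 2.5·C.
(-1.5)·C = -273.15  ⇒  C = 182.10.

182.10°C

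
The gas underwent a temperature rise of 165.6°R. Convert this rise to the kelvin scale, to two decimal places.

92.00 K

An interval of 1°R corresponds to 5/9 K.
165.6 × 5/9 = 92.00.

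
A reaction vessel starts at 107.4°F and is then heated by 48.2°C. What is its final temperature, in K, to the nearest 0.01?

363.24 K

Initial temperature in Celsius: (107.4 - 32) × 5/9 = 41.8889°C.
Final Celsius temperature: 41.8889 + 48.2000 = 90.0889°C.
In kelvin: 90.0889 + 273.15 = 363.24 K.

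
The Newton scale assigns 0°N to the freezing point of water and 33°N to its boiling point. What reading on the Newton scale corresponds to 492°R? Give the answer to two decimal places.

First in Celsius: (492 - 491.67) × 5/9 = 0.1833°C.
Linearly onto the Newton scale: 0 + (0.1833 / 100) × (33 - 0) = 0.06°N.

0.06°N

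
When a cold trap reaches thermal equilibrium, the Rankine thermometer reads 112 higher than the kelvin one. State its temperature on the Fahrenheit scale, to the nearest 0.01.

Let x be the kelvin reading; then the Rankine reading is 1.8·x.
(1.8·x) - x = 112  ⇒  (0.8)·x = 112  ⇒  x = 140.0000 K.
In Celsius: 140 - 273.15 = -133.1500°C.
In Fahrenheit: -133.1500 × 1.8 + 32 = -207.67°F.

-207.67°F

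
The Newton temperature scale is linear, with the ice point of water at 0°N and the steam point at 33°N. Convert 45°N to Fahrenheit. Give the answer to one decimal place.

Linear interpolation between the fixed points: C = (45 - 0) × 100 / (33 - 0) = 136.3636°C.
Then 136.3636 × 1.8 + 32 = 277.5°F.

277.5°F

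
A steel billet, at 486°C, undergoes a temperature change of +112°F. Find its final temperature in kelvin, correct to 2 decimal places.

The 112°F change is an interval, so only the factor 5/9 applies: +112 × 5/9 = +62.2222°C.
Final Celsius temperature: 486.0000 + 62.2222 = 548.2222°C.
In kelvin: 548.2222 + 273.15 = 821.37 K.

821.37 K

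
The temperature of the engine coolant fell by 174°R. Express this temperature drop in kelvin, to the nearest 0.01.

Only the scale ratio 5/9 matters for a change in temperature.
174 × 5/9 = 96.67.

96.67 K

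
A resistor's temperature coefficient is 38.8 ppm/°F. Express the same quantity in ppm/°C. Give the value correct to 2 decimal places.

The quantity depends on a temperature interval, so only the ratio of degree sizes applies; the offset between the scales is irrelevant.
A change of 1°C is a change of 1.8°F, so per °C the value is 38.8 × 1.8 = 69.84.

69.84 ppm/°C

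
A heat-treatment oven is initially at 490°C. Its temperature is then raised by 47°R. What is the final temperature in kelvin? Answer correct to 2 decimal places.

The 47°R change is an interval, so only the factor 5/9 applies: +47 × 5/9 = +26.1111°C.
Final Celsius temperature: 490.0000 + 26.1111 = 516.1111°C.
In kelvin: 516.1111 + 273.15 = 789.26 K.

789.26 K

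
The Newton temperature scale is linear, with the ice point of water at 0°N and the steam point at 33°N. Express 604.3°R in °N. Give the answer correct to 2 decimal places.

First in Celsius: (604.3 - 491.67) × 5/9 = 62.5722°C.
Linearly onto the Newton scale: 0 + (62.5722 / 100) × (33 - 0) = 20.65°N.

20.65°N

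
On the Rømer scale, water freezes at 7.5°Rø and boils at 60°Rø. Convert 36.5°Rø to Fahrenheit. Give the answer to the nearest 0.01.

131.43°F

Linear interpolation between the fixed points: C = (36.5 - 7.5) × 100 / (60 - 7.5) = 55.2381°C.
Then 55.2381 × 1.8 + 32 = 131.43°F.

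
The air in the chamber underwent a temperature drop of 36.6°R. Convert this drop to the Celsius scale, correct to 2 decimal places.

20.33°C

An interval of 1°R corresponds to 5/9°C.
36.6 × 5/9 = 20.33.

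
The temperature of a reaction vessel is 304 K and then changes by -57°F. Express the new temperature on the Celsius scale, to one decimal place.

Initial temperature in Celsius: 304 - 273.15 = 30.8500°C.
The 57°F change is an interval, so only the factor 5/9 applies: -57 × 5/9 = -31.6667°C.
Final Celsius temperature: 30.8500 - 31.6667 = -0.8167°C.

-0.8°C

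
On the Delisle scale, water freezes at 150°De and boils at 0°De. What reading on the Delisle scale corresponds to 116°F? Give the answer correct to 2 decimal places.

First in Celsius: (116 - 32) × 5/9 = 46.6667°C.
Linearly onto the Delisle scale: 150 + (46.6667 / 100) × (0 - 150) = 80.00°De.

80.00°De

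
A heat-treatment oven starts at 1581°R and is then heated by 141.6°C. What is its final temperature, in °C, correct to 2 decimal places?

Initial temperature in Celsius: (1581 - 491.67) × 5/9 = 605.1833°C.
Final Celsius temperature: 605.1833 + 141.6000 = 746.7833°C.

746.78°C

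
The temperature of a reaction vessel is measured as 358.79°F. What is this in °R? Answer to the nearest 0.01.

In Celsius: (358.79 - 32) × 5/9 = 181.5500°C.
In Rankine: 181.5500 × 1.8 + 491.67 = 818.46°R.

818.46°R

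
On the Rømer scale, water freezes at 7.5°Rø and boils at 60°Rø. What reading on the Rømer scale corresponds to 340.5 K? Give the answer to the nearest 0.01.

42.86°Rø

First in Celsius: 340.5 - 273.15 = 67.3500°C.
Linearly onto the Rømer scale: 7.5 + (67.3500 / 100) × (60 - 7.5) = 42.86°Rø.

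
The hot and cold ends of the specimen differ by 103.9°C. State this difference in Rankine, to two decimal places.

187.02°R

For a temperature interval the offset drops out; only the factor 1.8 applies.
103.9 × 1.8 = 187.02.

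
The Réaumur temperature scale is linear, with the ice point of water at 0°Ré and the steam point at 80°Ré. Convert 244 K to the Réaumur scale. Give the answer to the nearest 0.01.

First in Celsius: 244 - 273.15 = -29.1500°C.
Linearly onto the Réaumur scale: 0 + (-29.1500 / 100) × (80 - 0) = -23.32°Ré.

-23.32°Ré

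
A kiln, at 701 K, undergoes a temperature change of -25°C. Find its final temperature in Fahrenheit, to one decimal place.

Initial temperature in Celsius: 701 - 273.15 = 427.8500°C.
Final Celsius temperature: 427.8500 - 25.0000 = 402.8500°C.
In Fahrenheit: 402.8500 × 1.8 + 32 = 757.1°F.

757.1°F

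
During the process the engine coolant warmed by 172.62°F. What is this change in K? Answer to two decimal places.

95.90 K

Only the scale ratio 5/9 matters for a change in temperature.
172.62 × 5/9 = 95.90.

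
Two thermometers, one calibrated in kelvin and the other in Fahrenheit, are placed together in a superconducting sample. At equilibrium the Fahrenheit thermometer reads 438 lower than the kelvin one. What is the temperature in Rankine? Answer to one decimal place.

48.8°R

Let x be the kelvin reading; then the Fahrenheit reading is 1.8·x - 459.67.
(1.8·x - 459.67) - x = -438  ⇒  (0.8)·x = 21.67  ⇒  x = 27.0875 K.
In Celsius: 27.0875 - 273.15 = -246.0625°C.
In Rankine: -246.0625 × 1.8 + 491.67 = 48.8°R.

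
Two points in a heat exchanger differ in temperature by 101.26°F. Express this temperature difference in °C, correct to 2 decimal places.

56.26°C

For a temperature interval the offset drops out; only the factor 5/9 applies.
101.26 × 5/9 = 56.26.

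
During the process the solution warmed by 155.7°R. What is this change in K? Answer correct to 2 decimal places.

An interval of 1°R corresponds to 5/9 K.
155.7 × 5/9 = 86.50.

86.50 K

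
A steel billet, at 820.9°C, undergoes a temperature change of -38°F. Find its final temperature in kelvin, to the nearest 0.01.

1072.94 K

The 38°F change is an interval, so only the factor 5/9 applies: -38 × 5/9 = -21.1111°C.
Final Celsius temperature: 820.9000 - 21.1111 = 799.7889°C.
In kelvin: 799.7889 + 273.15 = 1072.94 K.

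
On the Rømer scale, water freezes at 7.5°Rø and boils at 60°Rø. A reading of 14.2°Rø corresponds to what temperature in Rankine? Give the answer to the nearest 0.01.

Linear interpolation between the fixed points: C = (14.2 - 7.5) × 100 / (60 - 7.5) = 12.7619°C.
Then 12.7619 × 1.8 + 491.67 = 514.64°R.

514.64°R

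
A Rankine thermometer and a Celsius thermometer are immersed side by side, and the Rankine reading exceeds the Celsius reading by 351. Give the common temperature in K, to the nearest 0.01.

Let x be the Rankine reading; then the Celsius reading is 5/9·x - 273.15.
(5/9·x - 273.15) - x = -351  ⇒  (-4/9)·x = -77.85  ⇒  x = 175.1625°R.
In Celsius: (175.1625 - 491.67) × 5/9 = -175.8375°C.
In kelvin: -175.8375 + 273.15 = 97.31 K.

97.31 K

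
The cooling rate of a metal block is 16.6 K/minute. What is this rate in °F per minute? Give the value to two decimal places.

29.88 °F/minute

Since only a temperature interval is involved, the additive offset between the scales drops out.
A change of 1 K is a change of 1.8°F, so 16.6 × 1.8 = 29.88.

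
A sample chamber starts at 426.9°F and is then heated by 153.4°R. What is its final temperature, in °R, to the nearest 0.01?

1039.97°R

Initial temperature in Celsius: (426.9 - 32) × 5/9 = 219.3889°C.
The 153.4°R change is an interval, so only the factor 5/9 applies: +153.4 × 5/9 = +85.2222°C.
Final Celsius temperature: 219.3889 + 85.2222 = 304.6111°C.
In Rankine: 304.6111 × 1.8 + 491.67 = 1039.97°R.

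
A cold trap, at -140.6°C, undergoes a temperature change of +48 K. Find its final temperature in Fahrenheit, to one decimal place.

The 48 K change is an interval; Kelvin and Celsius degrees are the same size, so ΔC = +48°C.
Final Celsius temperature: -140.6000 + 48.0000 = -92.6000°C.
In Fahrenheit: -92.6000 × 1.8 + 32 = -134.7°F.

-134.7°F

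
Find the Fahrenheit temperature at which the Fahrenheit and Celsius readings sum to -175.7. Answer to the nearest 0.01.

Let F be the Fahrenheit reading. The Celsius reading is C = 5/9·F - 17.7778.
Require F + C = -175.7: (14/9)·F - 17.7778 = -175.7.
F = (-175.7 + 17.7778) / (14/9) = -101.52.

-101.52°F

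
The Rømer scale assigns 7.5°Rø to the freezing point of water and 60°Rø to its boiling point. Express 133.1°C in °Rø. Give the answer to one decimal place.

77.4°Rø

Linearly onto the Rømer scale: 7.5 + (133.1000 / 100) × (60 - 7.5) = 77.4°Rø.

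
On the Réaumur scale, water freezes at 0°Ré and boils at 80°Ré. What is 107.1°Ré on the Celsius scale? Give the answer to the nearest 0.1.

133.9°C

Linear interpolation between the fixed points: C = (107.1 - 0) × 100 / (80 - 0) = 133.8750°C.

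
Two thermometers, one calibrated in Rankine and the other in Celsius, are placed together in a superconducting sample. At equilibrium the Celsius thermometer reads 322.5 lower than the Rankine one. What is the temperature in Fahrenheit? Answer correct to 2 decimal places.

Let x be the Rankine reading; then the Celsius reading is 5/9·x - 273.15.
(5/9·x - 273.15) - x = -322.5  ⇒  (-4/9)·x = -49.35  ⇒  x = 111.0375°R.
In Celsius: (111.0375 - 491.67) × 5/9 = -211.4625°C.
In Fahrenheit: -211.4625 × 1.8 + 32 = -348.63°F.

-348.63°F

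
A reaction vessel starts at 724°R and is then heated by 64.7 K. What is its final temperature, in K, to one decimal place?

466.9 K

Initial temperature in Celsius: (724 - 491.67) × 5/9 = 129.0722°C.
The 64.7 K change is an interval; Kelvin and Celsius degrees are the same size, so ΔC = +64.7°C.
Final Celsius temperature: 129.0722 + 64.7000 = 193.7722°C.
In kelvin: 193.7722 + 273.15 = 466.9 K.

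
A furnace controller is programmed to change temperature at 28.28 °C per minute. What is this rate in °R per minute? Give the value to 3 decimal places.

Since only a temperature interval is involved, the additive offset between the scales drops out.
A change of 1°C is a change of 1.8°R, so 28.28 × 1.8 = 50.904.

50.904 °R/minute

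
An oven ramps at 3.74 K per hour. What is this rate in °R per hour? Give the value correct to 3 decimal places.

6.732 °R/hour

Since only a temperature interval is involved, the additive offset between the scales drops out.
A change of 1 K is a change of 1.8°R, so 3.74 × 1.8 = 6.732.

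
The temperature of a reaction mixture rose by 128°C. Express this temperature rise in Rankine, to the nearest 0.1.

Only the scale ratio 1.8 matters for a change in temperature.
128 × 1.8 = 230.4.

230.4°R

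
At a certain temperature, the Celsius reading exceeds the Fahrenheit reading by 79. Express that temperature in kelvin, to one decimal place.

Let x be the Celsius reading; then the Fahrenheit reading is 1.8·x + 32.
(1.8·x + 32) - x = -79  ⇒  (0.8)·x = -111  ⇒  x = -138.7500°C.
In kelvin: -138.7500 + 273.15 = 134.4 K.

134.4 K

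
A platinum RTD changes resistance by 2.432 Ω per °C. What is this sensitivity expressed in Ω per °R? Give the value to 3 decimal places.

Since only a temperature interval is involved, the additive offset between the scales drops out.
A change of 1°R is a change of 5/9°C, so per °R the value is 2.432 × 5/9 = 1.351.

1.351 Ω per °R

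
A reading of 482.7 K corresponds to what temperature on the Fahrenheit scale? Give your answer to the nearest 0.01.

In Celsius: 482.7 - 273.15 = 209.5500°C.
In Fahrenheit: 209.5500 × 1.8 + 32 = 409.19°F.

409.19°F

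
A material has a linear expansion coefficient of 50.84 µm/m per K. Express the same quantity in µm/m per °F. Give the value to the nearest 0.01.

The quantity depends on a temperature interval, so only the ratio of degree sizes applies; the offset between the scales is irrelevant.
A change of 1°F is a change of 5/9 K, so per °F the value is 50.84 × 5/9 = 28.24.

28.24 µm/m per °F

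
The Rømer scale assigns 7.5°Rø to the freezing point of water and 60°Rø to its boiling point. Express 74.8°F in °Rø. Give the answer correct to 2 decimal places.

First in Celsius: (74.8 - 32) × 5/9 = 23.7778°C.
Linearly onto the Rømer scale: 7.5 + (23.7778 / 100) × (60 - 7.5) = 19.98°Rø.

19.98°Rø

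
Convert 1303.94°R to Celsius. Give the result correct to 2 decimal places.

451.26°C

In Celsius: (1303.94 - 491.67) × 5/9 = 451.2611°C.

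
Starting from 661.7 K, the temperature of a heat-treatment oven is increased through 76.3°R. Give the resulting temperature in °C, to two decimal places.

Initial temperature in Celsius: 661.7 - 273.15 = 388.5500°C.
The 76.3°R change is an interval, so only the factor 5/9 applies: +76.3 × 5/9 = +42.3889°C.
Final Celsius temperature: 388.5500 + 42.3889 = 430.9389°C.

430.94°C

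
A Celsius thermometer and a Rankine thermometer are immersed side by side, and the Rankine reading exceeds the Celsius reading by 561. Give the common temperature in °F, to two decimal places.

187.99°F

Let x be the Celsius reading; then the Rankine reading is 1.8·x + 491.67.
(1.8·x + 491.67) - x = 561  ⇒  (0.8)·x = 69.33  ⇒  x = 86.6625°C.
In Fahrenheit: 86.6625 × 1.8 + 32 = 187.99°F.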